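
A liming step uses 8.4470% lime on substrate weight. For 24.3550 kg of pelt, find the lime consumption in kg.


Formula: Lime = substrate * pct / 100
Substituting: Lime = 24.3550 * 8.4470 / 100
Result: 2.0573 kg


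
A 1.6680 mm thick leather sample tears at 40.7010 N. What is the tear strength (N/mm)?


Formula: Tear strength = force / thickness
Substituting: Tear strength = 40.7010 / 1.6680
Result: 24.4011 N/mm


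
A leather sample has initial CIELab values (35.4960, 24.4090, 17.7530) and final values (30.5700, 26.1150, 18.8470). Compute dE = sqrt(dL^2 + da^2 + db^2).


dL = -4.9260, da = 1.7060, db = 1.0940
dE = sqrt((-4.9260)^2 + 1.7060^2 + 1.0940^2) = 5.3266


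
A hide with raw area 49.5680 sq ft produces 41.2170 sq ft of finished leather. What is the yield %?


Formula: Yield = finished / raw * 100
Substituting: Yield = 41.2170 / 49.5680 * 100
Result: 83.1524 %


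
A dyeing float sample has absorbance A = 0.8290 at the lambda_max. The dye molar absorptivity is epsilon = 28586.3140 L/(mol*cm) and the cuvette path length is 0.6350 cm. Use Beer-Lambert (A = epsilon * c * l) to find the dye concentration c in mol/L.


Formula: c = A / (epsilon * l)
Substituting: c = 0.8290 / (28586.3140 * 0.6350)
Result: 4.5669e-05 mol/L


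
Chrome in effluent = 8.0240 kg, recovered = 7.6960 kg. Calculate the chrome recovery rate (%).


Formula: Recovery = recovered / input * 100
Substituting: Recovery = 7.6960 / 8.0240 * 100
Result: 95.9123 %


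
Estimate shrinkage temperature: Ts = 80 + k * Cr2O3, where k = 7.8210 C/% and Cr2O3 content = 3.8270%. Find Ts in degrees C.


Formula: Ts = 80 + k * Cr2O3
Substituting: Ts = 80 + 7.8210 * 3.8270
Result: 109.9310 C


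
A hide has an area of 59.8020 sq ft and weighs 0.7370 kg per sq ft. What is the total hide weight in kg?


Formula: Weight = area * weight_per_sqft
Substituting: Weight = 59.8020 * 0.7370
Result: 44.0741 kg


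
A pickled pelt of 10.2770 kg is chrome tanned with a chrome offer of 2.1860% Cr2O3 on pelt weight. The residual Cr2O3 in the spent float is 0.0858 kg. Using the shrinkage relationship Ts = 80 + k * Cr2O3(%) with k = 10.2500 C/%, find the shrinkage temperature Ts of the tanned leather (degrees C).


Offered = pelt * offer_pct / 100 = 10.2770 * 2.1860 / 100 = 0.2247 kg
Uptake = offered - residual = 0.2247 - 0.0858 = 0.1389 kg
Cr2O3% on pelt = uptake / pelt * 100 = 0.1389 / 10.2770 * 100 = 1.3511 %
Ts = 80 + k * Cr2O3% = 80 + 10.2500 * 1.3511 = 93.8490 C


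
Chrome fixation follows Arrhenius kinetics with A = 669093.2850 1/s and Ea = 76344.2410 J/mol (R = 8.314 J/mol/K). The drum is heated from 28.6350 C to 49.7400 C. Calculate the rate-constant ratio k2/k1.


T1 = 28.6350 + 273.15 = 301.7850 K; T2 = 49.7400 + 273.15 = 322.8900 K
k1 = A * exp(-Ea/(R*T1)) = 669093.2850 * exp(-76344.2410/(8.314*301.7850)) = 4.0824e-08 1/s
k2 = A * exp(-Ea/(R*T2)) = 669093.2850 * exp(-76344.2410/(8.314*322.8900)) = 2.9831e-07 1/s
k2/k1 = 2.9831e-07 / 4.0824e-08 = 7.3070


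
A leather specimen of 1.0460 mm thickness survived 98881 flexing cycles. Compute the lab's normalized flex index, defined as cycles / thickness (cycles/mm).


Formula: Index = cycles / thickness
Substituting: Index = 98881 / 1.0460
Result: 94532.5048 cycles/mm


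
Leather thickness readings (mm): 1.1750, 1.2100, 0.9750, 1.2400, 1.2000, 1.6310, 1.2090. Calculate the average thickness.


Formula: Average = sum / n
Substituting: Average = 8.6400 / 7
Result: 1.2343 mm


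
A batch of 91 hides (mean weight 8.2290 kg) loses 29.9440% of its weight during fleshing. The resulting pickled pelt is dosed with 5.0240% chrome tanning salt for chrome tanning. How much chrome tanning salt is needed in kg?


Total_raw = N * avg_wt = 91 * 8.2290 = 748.8390 kg
Substrate = Total_raw * (1 - loss/100) = 748.8390 * (1 - 29.9440/100) = 524.6066 kg
Chrome = Substrate * pct / 100 = 524.6066 * 5.0240 / 100 = 26.3562 kg


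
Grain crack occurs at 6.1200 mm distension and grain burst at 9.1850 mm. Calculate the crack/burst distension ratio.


Formula: Ratio = crack / burst
Substituting: Ratio = 6.1200 / 9.1850
Result: 0.6663


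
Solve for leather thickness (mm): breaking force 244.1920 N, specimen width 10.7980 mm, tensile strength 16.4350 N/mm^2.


Formula: t = F / (TS * w)
Substituting: t = 244.1920 / (16.4350 * 10.7980)
Result: 1.3760 mm


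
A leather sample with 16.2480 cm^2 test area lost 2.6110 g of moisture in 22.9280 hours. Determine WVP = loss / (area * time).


Formula: WVP = loss / (area * time)
Substituting: WVP = 2.6110 / (16.2480 * 22.9280)
Result: 0.00700875 g/(cm^2*hr)


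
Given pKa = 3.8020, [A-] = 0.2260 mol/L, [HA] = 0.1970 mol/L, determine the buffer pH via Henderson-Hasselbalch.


ratio = [A-] / [HA] = 0.2260 / 0.1970 = 1.1472
log10(ratio) = 0.0596422
pH = pKa + log10(ratio) = 3.8020 + 0.0596422 = 3.8616


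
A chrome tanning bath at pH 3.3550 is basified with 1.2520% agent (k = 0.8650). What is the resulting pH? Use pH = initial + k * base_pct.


Formula: pH_final = pH_initial + k * base_pct
Substituting: pH_final = 3.3550 + 0.8650 * 1.2520
Result: 4.4380


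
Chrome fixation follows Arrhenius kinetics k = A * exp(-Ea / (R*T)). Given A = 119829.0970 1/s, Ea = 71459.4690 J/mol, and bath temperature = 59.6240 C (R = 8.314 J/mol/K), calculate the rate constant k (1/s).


T_K = T_C + 273.15 = 59.6240 + 273.15 = 332.7740 K
exponent = -Ea / (R * T_K) = -71459.4690 / (8.314 * 332.7740) = -25.8286
k = A * exp(exponent) = 119829.0970 * exp(-25.8286) = 7.2670e-07 1/s


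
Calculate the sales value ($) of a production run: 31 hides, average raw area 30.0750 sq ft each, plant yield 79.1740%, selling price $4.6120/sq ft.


Raw_total = N * avg_area = 31 * 30.0750 = 932.3250 sq ft
Finished = Raw_total * yield / 100 = 932.3250 * 79.1740 / 100 = 738.1590 sq ft
Value = Finished * price = 738.1590 * 4.6120 = 3404.3893 $


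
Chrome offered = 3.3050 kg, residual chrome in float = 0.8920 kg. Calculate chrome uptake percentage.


Formula: Uptake = (offered - residual) / offered * 100
Substituting: Uptake = (3.3050 - 0.8920) / 3.3050 * 100
Result: 73.0106 %


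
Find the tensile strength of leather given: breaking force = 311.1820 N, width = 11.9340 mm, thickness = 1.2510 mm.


Formula: TS = force / (width * thickness)
Substituting: TS = 311.1820 / (11.9340 * 1.2510)
Result: 20.8435 N/mm^2


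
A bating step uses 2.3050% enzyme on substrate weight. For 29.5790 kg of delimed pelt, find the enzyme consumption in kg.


Formula: Enzyme = substrate * pct / 100
Substituting: Enzyme = 29.5790 * 2.3050 / 100
Result: 0.6818 kg


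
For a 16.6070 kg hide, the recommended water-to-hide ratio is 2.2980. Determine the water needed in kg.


Formula: Water = hide_weight * ratio
Substituting: Water = 16.6070 * 2.2980
Result: 38.1629 kg


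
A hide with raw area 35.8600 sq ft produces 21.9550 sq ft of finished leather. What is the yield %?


Formula: Yield = finished / raw * 100
Substituting: Yield = 21.9550 / 35.8600 * 100
Result: 61.2242 %


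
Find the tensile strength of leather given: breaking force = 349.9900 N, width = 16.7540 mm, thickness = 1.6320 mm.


Formula: TS = force / (width * thickness)
Substituting: TS = 349.9900 / (16.7540 * 1.6320)
Result: 12.8002 N/mm^2


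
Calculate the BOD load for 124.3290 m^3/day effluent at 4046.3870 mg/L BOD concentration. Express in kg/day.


Formula: BOD_load = volume * conc / 1000
Substituting: BOD_load = 124.3290 * 4046.3870 / 1000
Result: 503.0832 kg/day


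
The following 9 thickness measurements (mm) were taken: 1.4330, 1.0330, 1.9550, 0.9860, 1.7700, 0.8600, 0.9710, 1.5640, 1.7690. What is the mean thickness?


Formula: Average = sum / n
Substituting: Average = 12.3410 / 9
Result: 1.3712 mm


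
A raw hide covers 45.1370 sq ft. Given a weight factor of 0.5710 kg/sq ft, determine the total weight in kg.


Formula: Weight = area * weight_per_sqft
Substituting: Weight = 45.1370 * 0.5710
Result: 25.7732 kg


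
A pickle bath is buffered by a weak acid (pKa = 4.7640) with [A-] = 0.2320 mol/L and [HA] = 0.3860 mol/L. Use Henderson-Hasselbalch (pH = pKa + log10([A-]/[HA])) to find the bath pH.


ratio = [A-] / [HA] = 0.2320 / 0.3860 = 0.6010
log10(ratio) = -0.2211
pH = pKa + log10(ratio) = 4.7640 - 0.2211 = 4.5429


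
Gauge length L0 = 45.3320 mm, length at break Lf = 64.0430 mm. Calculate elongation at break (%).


Formula: Elongation = (Lf - L0) / L0 * 100
Substituting: Elongation = (64.0430 - 45.3320) / 45.3320 * 100
Result: 41.2755 %


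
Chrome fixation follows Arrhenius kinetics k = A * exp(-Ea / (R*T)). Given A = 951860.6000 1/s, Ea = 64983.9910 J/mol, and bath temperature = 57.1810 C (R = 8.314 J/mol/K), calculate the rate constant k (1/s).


T_K = T_C + 273.15 = 57.1810 + 273.15 = 330.3310 K
exponent = -Ea / (R * T_K) = -64983.9910 / (8.314 * 330.3310) = -23.6618
k = A * exp(exponent) = 951860.6000 * exp(-23.6618) = 5.0397e-05 1/s


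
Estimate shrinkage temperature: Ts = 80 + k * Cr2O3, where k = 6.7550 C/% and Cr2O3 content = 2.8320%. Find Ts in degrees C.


Formula: Ts = 80 + k * Cr2O3
Substituting: Ts = 80 + 6.7550 * 2.8320
Result: 99.1302 C


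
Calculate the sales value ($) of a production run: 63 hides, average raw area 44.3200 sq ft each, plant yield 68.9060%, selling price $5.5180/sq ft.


Raw_total = N * avg_area = 63 * 44.3200 = 2792.1600 sq ft
Finished = Raw_total * yield / 100 = 2792.1600 * 68.9060 / 100 = 1923.9658 sq ft
Value = Finished * price = 1923.9658 * 5.5180 = 10616.4431 $


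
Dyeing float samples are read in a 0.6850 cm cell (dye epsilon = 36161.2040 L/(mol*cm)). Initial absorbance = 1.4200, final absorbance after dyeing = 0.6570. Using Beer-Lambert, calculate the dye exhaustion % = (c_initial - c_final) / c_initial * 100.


c_initial = A_i / (epsilon * l) = 1.4200 / (36161.2040 * 0.6850) = 5.7326e-05 mol/L
c_final = A_f / (epsilon * l) = 0.6570 / (36161.2040 * 0.6850) = 2.6524e-05 mol/L
Exhaustion = (c_initial - c_final) / c_initial * 100 = (5.7326e-05 - 2.6524e-05) / 5.7326e-05 * 100 = 53.7324 %


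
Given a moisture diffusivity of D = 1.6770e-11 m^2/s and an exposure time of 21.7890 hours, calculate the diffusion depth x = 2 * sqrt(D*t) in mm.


t = 21.7890 hr * 3600 = 78440.4000 s
D * t = 1.6770e-11 * 78440.4000 = 1.3154e-06
x = 2 * sqrt(D*t) = 2 * sqrt(1.3154e-06) = 0.00229386 m = 2.2939 mm


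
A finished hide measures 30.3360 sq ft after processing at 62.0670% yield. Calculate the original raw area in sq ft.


Formula: raw = finished * 100 / yield
Substituting: raw = 30.3360 * 100 / 62.0670
Result: 48.8762 sq ft


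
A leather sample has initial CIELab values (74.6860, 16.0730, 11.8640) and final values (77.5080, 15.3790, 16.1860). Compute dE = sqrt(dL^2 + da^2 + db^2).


dL = 2.8220, da = -0.6940, db = 4.3220
dE = sqrt(2.8220^2 + (-0.6940)^2 + 4.3220^2) = 5.2082


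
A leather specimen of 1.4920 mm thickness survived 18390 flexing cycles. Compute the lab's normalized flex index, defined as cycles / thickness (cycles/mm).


Formula: Index = cycles / thickness
Substituting: Index = 18390 / 1.4920
Result: 12325.7373 cycles/mm


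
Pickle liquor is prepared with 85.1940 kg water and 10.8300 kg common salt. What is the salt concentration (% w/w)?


Formula: Conc = salt / (water + salt) * 100
Substituting: Conc = 10.8300 / (85.1940 + 10.8300) * 100
Result: 11.2784 %


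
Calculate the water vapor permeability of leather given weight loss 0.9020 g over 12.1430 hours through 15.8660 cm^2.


Formula: WVP = loss / (area * time)
Substituting: WVP = 0.9020 / (15.8660 * 12.1430)
Result: 0.0046818 g/(cm^2*hr)


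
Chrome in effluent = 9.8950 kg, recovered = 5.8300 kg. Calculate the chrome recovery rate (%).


Formula: Recovery = recovered / input * 100
Substituting: Recovery = 5.8300 / 9.8950 * 100
Result: 58.9186 %


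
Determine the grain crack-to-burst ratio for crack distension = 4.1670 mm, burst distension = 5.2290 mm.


Formula: Ratio = crack / burst
Substituting: Ratio = 4.1670 / 5.2290
Result: 0.7969


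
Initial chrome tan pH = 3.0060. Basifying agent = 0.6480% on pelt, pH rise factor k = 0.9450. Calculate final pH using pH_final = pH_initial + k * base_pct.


Formula: pH_final = pH_initial + k * base_pct
Substituting: pH_final = 3.0060 + 0.9450 * 0.6480
Result: 3.6184


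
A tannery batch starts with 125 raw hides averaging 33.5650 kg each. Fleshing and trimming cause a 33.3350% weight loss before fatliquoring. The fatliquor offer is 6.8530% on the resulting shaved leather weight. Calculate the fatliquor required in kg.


Total_raw = N * avg_wt = 125 * 33.5650 = 4195.6250 kg
Substrate = Total_raw * (1 - loss/100) = 4195.6250 * (1 - 33.3350/100) = 2797.0134 kg
Fat = Substrate * pct / 100 = 2797.0134 * 6.8530 / 100 = 191.6793 kg


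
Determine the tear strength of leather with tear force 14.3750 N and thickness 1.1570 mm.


Formula: Tear strength = force / thickness
Substituting: Tear strength = 14.3750 / 1.1570
Result: 12.4244 N/mm


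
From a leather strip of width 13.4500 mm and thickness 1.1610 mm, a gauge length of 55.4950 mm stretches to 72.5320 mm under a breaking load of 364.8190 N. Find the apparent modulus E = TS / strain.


TS = F / (w * t) = 364.8190 / (13.4500 * 1.1610) = 23.3627 N/mm^2
strain = (Lf - L0) / L0 = (72.5320 - 55.4950) / 55.4950 = 0.3070
E = TS / strain = 23.3627 / 0.3070 = 76.0998 N/mm^2


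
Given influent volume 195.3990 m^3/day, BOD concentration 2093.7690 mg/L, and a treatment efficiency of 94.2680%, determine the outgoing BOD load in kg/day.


Load_in = volume * conc / 1000 = 195.3990 * 2093.7690 / 1000 = 409.1204 kg/day
Removed = Load_in * eff / 100 = 409.1204 * 94.2680 / 100 = 385.6696 kg/day
Load_out = Load_in - Removed = 409.1204 - 385.6696 = 23.4508 kg/day


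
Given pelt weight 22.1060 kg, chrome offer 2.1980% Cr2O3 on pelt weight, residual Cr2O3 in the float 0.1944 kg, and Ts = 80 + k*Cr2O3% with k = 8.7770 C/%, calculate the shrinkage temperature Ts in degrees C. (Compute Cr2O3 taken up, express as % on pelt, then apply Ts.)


Offered = pelt * offer_pct / 100 = 22.1060 * 2.1980 / 100 = 0.4859 kg
Uptake = offered - residual = 0.4859 - 0.1944 = 0.2915 kg
Cr2O3% on pelt = uptake / pelt * 100 = 0.2915 / 22.1060 * 100 = 1.3186 %
Ts = 80 + k * Cr2O3% = 80 + 8.7770 * 1.3186 = 91.5734 C


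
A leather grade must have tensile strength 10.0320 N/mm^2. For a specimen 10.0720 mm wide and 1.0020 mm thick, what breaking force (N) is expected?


Formula: F = TS * w * t
Substituting: F = 10.0320 * 10.0720 * 1.0020
Result: 101.2444 N


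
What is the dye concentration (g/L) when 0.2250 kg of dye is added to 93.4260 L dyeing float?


Formula: Conc = dye_mass(kg) / volume(L) * 1000
Substituting: Conc = 0.2250 / 93.4260 * 1000
Result: 2.4083 g/L


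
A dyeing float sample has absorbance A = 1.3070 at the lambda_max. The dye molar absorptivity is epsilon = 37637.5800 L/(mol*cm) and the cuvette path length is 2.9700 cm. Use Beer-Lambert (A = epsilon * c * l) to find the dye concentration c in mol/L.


Formula: c = A / (epsilon * l)
Substituting: c = 1.3070 / (37637.5800 * 2.9700)
Result: 1.1692e-05 mol/L


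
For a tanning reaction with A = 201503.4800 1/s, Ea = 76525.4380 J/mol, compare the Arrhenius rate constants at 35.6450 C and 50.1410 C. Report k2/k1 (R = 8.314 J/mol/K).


T1 = 35.6450 + 273.15 = 308.7950 K; T2 = 50.1410 + 273.15 = 323.2910 K
k1 = A * exp(-Ea/(R*T1)) = 201503.4800 * exp(-76525.4380/(8.314*308.7950)) = 2.2859e-08 1/s
k2 = A * exp(-Ea/(R*T2)) = 201503.4800 * exp(-76525.4380/(8.314*323.2910)) = 8.6996e-08 1/s
k2/k1 = 8.6996e-08 / 2.2859e-08 = 3.8058


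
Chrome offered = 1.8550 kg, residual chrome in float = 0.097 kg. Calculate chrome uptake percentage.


Formula: Uptake = (offered - residual) / offered * 100
Substituting: Uptake = (1.8550 - 0.097) / 1.8550 * 100
Result: 94.7709 %


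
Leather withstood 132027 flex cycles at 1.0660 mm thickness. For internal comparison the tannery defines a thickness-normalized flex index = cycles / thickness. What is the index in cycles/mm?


Formula: Index = cycles / thickness
Substituting: Index = 132027 / 1.0660
Result: 123852.7205 cycles/mm


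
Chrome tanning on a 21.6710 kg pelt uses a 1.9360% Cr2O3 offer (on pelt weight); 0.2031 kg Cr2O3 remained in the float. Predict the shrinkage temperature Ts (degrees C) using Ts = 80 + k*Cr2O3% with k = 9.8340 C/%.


Offered = pelt * offer_pct / 100 = 21.6710 * 1.9360 / 100 = 0.4196 kg
Uptake = offered - residual = 0.4196 - 0.2031 = 0.2165 kg
Cr2O3% on pelt = uptake / pelt * 100 = 0.2165 / 21.6710 * 100 = 0.9988 %
Ts = 80 + k * Cr2O3% = 80 + 9.8340 * 0.9988 = 89.8222 C


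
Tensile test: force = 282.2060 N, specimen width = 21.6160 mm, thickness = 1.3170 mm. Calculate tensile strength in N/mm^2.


Formula: TS = force / (width * thickness)
Substituting: TS = 282.2060 / (21.6160 * 1.3170)
Result: 9.9130 N/mm^2


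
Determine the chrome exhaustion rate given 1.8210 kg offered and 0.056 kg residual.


Formula: Uptake = (offered - residual) / offered * 100
Substituting: Uptake = (1.8210 - 0.056) / 1.8210 * 100
Result: 96.9248 %


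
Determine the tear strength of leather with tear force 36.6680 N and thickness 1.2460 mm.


Formula: Tear strength = force / thickness
Substituting: Tear strength = 36.6680 / 1.2460
Result: 29.4286 N/mm


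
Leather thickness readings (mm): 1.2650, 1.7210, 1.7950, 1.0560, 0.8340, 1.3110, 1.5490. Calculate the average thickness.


Formula: Average = sum / n
Substituting: Average = 9.5310 / 7
Result: 1.3616 mm


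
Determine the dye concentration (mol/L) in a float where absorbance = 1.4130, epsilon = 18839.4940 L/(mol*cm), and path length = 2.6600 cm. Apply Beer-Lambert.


Formula: c = A / (epsilon * l)
Substituting: c = 1.4130 / (18839.4940 * 2.6600)
Result: 2.8196e-05 mol/L


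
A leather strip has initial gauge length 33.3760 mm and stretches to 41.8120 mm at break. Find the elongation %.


Formula: Elongation = (Lf - L0) / L0 * 100
Substituting: Elongation = (41.8120 - 33.3760) / 33.3760 * 100
Result: 25.2756 %


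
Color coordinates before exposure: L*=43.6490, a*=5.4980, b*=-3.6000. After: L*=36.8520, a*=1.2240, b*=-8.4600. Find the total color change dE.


dL = -6.7970, da = -4.2740, db = -4.8600
dE = sqrt((-6.7970)^2 + (-4.2740)^2 + (-4.8600)^2) = 9.3854


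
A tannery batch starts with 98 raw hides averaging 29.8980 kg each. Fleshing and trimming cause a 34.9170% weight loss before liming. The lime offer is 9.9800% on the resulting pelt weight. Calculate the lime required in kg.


Total_raw = N * avg_wt = 98 * 29.8980 = 2930.0040 kg
Substrate = Total_raw * (1 - loss/100) = 2930.0040 * (1 - 34.9170/100) = 1906.9345 kg
Lime = Substrate * pct / 100 = 1906.9345 * 9.9800 / 100 = 190.3121 kg


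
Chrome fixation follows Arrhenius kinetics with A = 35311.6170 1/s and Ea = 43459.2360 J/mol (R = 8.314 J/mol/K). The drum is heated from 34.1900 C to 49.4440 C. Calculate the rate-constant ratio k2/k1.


T1 = 34.1900 + 273.15 = 307.3400 K; T2 = 49.4440 + 273.15 = 322.5940 K
k1 = A * exp(-Ea/(R*T1)) = 35311.6170 * exp(-43459.2360/(8.314*307.3400)) = 0.00145025 1/s
k2 = A * exp(-Ea/(R*T2)) = 35311.6170 * exp(-43459.2360/(8.314*322.5940)) = 0.00324126 1/s
k2/k1 = 0.00324126 / 0.00145025 = 2.2350


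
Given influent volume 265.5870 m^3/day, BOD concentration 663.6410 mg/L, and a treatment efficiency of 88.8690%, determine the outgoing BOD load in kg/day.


Load_in = volume * conc / 1000 = 265.5870 * 663.6410 / 1000 = 176.2544 kg/day
Removed = Load_in * eff / 100 = 176.2544 * 88.8690 / 100 = 156.6355 kg/day
Load_out = Load_in - Removed = 176.2544 - 156.6355 = 19.6189 kg/day


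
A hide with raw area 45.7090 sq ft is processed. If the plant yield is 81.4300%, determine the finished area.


Formula: finished = raw * yield / 100
Substituting: finished = 45.7090 * 81.4300 / 100
Result: 37.2208 sq ft


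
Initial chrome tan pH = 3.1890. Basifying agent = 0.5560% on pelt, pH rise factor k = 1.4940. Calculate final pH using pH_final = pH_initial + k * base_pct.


Formula: pH_final = pH_initial + k * base_pct
Substituting: pH_final = 3.1890 + 1.4940 * 0.5560
Result: 4.0197


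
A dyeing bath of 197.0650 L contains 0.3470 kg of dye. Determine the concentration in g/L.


Formula: Conc = dye_mass(kg) / volume(L) * 1000
Substituting: Conc = 0.3470 / 197.0650 * 1000
Result: 1.7608 g/L


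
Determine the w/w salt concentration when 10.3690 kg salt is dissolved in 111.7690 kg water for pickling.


Formula: Conc = salt / (water + salt) * 100
Substituting: Conc = 10.3690 / (111.7690 + 10.3690) * 100
Result: 8.4896 %


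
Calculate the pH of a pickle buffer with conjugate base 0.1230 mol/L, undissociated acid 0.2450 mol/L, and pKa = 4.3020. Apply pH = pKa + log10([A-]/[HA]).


ratio = [A-] / [HA] = 0.1230 / 0.2450 = 0.5020
log10(ratio) = -0.2993
pH = pKa + log10(ratio) = 4.3020 - 0.2993 = 4.0027


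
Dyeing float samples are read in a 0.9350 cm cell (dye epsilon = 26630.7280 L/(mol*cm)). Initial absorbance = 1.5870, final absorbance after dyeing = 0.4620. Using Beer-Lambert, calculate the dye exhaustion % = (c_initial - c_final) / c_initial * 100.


c_initial = A_i / (epsilon * l) = 1.5870 / (26630.7280 * 0.9350) = 6.3736e-05 mol/L
c_final = A_f / (epsilon * l) = 0.4620 / (26630.7280 * 0.9350) = 1.8554e-05 mol/L
Exhaustion = (c_initial - c_final) / c_initial * 100 = (6.3736e-05 - 1.8554e-05) / 6.3736e-05 * 100 = 70.8885 %


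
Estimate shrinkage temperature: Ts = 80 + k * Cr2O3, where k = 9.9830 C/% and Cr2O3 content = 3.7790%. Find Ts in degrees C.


Formula: Ts = 80 + k * Cr2O3
Substituting: Ts = 80 + 9.9830 * 3.7790
Result: 117.7258 C


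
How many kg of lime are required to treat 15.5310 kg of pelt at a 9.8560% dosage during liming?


Formula: Lime = substrate * pct / 100
Substituting: Lime = 15.5310 * 9.8560 / 100
Result: 1.5307 kg


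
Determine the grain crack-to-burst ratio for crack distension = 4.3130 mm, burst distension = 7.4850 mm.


Formula: Ratio = crack / burst
Substituting: Ratio = 4.3130 / 7.4850
Result: 0.5762


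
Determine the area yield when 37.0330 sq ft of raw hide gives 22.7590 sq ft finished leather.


Formula: Yield = finished / raw * 100
Substituting: Yield = 22.7590 / 37.0330 * 100
Result: 61.4560 %


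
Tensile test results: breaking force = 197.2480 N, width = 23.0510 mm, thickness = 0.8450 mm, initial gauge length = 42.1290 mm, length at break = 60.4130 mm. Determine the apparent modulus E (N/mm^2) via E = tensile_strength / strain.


TS = F / (w * t) = 197.2480 / (23.0510 * 0.8450) = 10.1267 N/mm^2
strain = (Lf - L0) / L0 = (60.4130 - 42.1290) / 42.1290 = 0.4340
E = TS / strain = 10.1267 / 0.4340 = 23.3333 N/mm^2


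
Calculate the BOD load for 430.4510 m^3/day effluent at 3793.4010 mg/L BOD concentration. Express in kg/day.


Formula: BOD_load = volume * conc / 1000
Substituting: BOD_load = 430.4510 * 3793.4010 / 1000
Result: 1632.8733 kg/day


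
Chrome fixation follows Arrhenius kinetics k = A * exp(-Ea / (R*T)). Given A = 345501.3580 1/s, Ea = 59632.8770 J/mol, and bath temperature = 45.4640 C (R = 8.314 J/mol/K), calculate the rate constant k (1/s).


T_K = T_C + 273.15 = 45.4640 + 273.15 = 318.6140 K
exponent = -Ea / (R * T_K) = -59632.8770 / (8.314 * 318.6140) = -22.5118
k = A * exp(exponent) = 345501.3580 * exp(-22.5118) = 5.7768e-05 1/s


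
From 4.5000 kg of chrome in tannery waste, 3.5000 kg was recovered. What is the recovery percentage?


Formula: Recovery = recovered / input * 100
Substituting: Recovery = 3.5000 / 4.5000 * 100
Result: 77.7778 %


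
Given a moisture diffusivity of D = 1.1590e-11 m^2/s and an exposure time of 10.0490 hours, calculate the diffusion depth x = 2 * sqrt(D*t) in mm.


t = 10.0490 hr * 3600 = 36176.4000 s
D * t = 1.1590e-11 * 36176.4000 = 4.1928e-07
x = 2 * sqrt(D*t) = 2 * sqrt(4.1928e-07) = 0.00129504 m = 1.2950 mm


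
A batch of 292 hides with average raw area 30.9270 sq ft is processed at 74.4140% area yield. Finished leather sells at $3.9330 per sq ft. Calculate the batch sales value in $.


Raw_total = N * avg_area = 292 * 30.9270 = 9030.6840 sq ft
Finished = Raw_total * yield / 100 = 9030.6840 * 74.4140 / 100 = 6720.0932 sq ft
Value = Finished * price = 6720.0932 * 3.9330 = 26430.1265 $


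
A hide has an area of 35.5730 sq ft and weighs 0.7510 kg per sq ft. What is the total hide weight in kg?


Formula: Weight = area * weight_per_sqft
Substituting: Weight = 35.5730 * 0.7510
Result: 26.7153 kg


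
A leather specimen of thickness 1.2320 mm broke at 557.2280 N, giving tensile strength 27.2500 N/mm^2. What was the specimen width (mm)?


Formula: w = F / (TS * t)
Substituting: w = 557.2280 / (27.2500 * 1.2320)
Result: 16.5980 mm


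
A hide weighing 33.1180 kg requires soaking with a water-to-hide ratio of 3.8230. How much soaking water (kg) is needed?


Formula: Water = hide_weight * ratio
Substituting: Water = 33.1180 * 3.8230
Result: 126.6101 kg


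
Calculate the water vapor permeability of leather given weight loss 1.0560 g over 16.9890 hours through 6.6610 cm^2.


Formula: WVP = loss / (area * time)
Substituting: WVP = 1.0560 / (6.6610 * 16.9890)
Result: 0.00933161 g/(cm^2*hr)


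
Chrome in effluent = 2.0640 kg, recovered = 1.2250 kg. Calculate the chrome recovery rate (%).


Formula: Recovery = recovered / input * 100
Substituting: Recovery = 1.2250 / 2.0640 * 100
Result: 59.3508 %


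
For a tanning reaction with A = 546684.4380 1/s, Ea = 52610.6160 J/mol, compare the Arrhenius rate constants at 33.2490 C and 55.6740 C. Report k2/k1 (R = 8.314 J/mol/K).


T1 = 33.2490 + 273.15 = 306.3990 K; T2 = 55.6740 + 273.15 = 328.8240 K
k1 = A * exp(-Ea/(R*T1)) = 546684.4380 * exp(-52610.6160/(8.314*306.3990)) = 5.8668e-04 1/s
k2 = A * exp(-Ea/(R*T2)) = 546684.4380 * exp(-52610.6160/(8.314*328.8240)) = 0.00239931 1/s
k2/k1 = 0.00239931 / 5.8668e-04 = 4.0897


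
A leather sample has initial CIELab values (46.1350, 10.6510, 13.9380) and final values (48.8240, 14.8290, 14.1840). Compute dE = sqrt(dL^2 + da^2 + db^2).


dL = 2.6890, da = 4.1780, db = 0.2460
dE = sqrt(2.6890^2 + 4.1780^2 + 0.2460^2) = 4.9746


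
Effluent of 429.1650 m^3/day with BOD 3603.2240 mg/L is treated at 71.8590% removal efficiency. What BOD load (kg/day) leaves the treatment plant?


Load_in = volume * conc / 1000 = 429.1650 * 3603.2240 / 1000 = 1546.3776 kg/day
Removed = Load_in * eff / 100 = 1546.3776 * 71.8590 / 100 = 1111.2115 kg/day
Load_out = Load_in - Removed = 1546.3776 - 1111.2115 = 435.1661 kg/day


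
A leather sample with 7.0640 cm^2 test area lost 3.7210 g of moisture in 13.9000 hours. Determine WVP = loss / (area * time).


Formula: WVP = loss / (area * time)
Substituting: WVP = 3.7210 / (7.0640 * 13.9000)
Result: 0.0378961 g/(cm^2*hr)


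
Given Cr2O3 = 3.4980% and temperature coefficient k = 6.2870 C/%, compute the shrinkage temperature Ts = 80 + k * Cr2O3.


Formula: Ts = 80 + k * Cr2O3
Substituting: Ts = 80 + 6.2870 * 3.4980
Result: 101.9919 C


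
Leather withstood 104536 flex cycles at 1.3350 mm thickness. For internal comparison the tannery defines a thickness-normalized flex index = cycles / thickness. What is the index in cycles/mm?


Formula: Index = cycles / thickness
Substituting: Index = 104536 / 1.3350
Result: 78304.1199 cycles/mm


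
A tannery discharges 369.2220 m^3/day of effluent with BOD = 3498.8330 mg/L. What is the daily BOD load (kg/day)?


Formula: BOD_load = volume * conc / 1000
Substituting: BOD_load = 369.2220 * 3498.8330 / 1000
Result: 1291.8461 kg/day


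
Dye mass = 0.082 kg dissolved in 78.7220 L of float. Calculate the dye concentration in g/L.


Formula: Conc = dye_mass(kg) / volume(L) * 1000
Substituting: Conc = 0.082 / 78.7220 * 1000
Result: 1.0416 g/L


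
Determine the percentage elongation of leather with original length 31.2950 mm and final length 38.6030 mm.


Formula: Elongation = (Lf - L0) / L0 * 100
Substituting: Elongation = (38.6030 - 31.2950) / 31.2950 * 100
Result: 23.3520 %


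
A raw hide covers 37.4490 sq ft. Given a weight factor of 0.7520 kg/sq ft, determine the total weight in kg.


Formula: Weight = area * weight_per_sqft
Substituting: Weight = 37.4490 * 0.7520
Result: 28.1616 kg


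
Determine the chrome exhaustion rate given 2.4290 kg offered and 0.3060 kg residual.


Formula: Uptake = (offered - residual) / offered * 100
Substituting: Uptake = (2.4290 - 0.3060) / 2.4290 * 100
Result: 87.4022 %


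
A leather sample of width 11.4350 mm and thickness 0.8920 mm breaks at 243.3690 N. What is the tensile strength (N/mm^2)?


Formula: TS = force / (width * thickness)
Substituting: TS = 243.3690 / (11.4350 * 0.8920)
Result: 23.8597 N/mm^2


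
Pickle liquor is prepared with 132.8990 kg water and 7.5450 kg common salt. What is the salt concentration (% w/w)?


Formula: Conc = salt / (water + salt) * 100
Substituting: Conc = 7.5450 / (132.8990 + 7.5450) * 100
Result: 5.3722 %


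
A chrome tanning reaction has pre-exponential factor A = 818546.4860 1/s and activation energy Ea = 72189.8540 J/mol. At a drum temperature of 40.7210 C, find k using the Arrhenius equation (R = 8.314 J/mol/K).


T_K = T_C + 273.15 = 40.7210 + 273.15 = 313.8710 K
exponent = -Ea / (R * T_K) = -72189.8540 / (8.314 * 313.8710) = -27.6640
k = A * exp(exponent) = 818546.4860 * exp(-27.6640) = 7.9199e-07 1/s


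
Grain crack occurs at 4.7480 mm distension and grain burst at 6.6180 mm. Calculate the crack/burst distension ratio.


Formula: Ratio = crack / burst
Substituting: Ratio = 4.7480 / 6.6180
Result: 0.7174


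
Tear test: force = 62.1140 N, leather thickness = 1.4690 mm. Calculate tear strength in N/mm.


Formula: Tear strength = force / thickness
Substituting: Tear strength = 62.1140 / 1.4690
Result: 42.2832 N/mm


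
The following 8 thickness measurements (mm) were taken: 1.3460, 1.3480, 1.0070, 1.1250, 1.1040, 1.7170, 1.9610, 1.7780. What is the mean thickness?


Formula: Average = sum / n
Substituting: Average = 11.3860 / 8
Result: 1.4233 mm


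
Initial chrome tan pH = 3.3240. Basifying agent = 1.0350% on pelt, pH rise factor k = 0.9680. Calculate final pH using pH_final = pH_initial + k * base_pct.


Formula: pH_final = pH_initial + k * base_pct
Substituting: pH_final = 3.3240 + 0.9680 * 1.0350
Result: 4.3259


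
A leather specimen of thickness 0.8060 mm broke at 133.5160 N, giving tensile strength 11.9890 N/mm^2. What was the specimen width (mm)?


Formula: w = F / (TS * t)
Substituting: w = 133.5160 / (11.9890 * 0.8060)
Result: 13.8170 mm


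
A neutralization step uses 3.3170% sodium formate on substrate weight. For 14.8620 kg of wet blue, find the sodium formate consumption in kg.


Formula: Neutralizer = substrate * pct / 100
Substituting: Neutralizer = 14.8620 * 3.3170 / 100
Result: 0.4930 kg


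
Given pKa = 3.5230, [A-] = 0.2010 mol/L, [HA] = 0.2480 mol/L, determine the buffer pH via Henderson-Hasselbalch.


ratio = [A-] / [HA] = 0.2010 / 0.2480 = 0.8105
log10(ratio) = -0.0912556
pH = pKa + log10(ratio) = 3.5230 - 0.0912556 = 3.4317


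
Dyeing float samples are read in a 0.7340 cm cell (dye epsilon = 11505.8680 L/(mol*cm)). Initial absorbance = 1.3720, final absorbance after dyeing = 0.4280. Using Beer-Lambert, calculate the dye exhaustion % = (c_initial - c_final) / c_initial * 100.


c_initial = A_i / (epsilon * l) = 1.3720 / (11505.8680 * 0.7340) = 1.6246e-04 mol/L
c_final = A_f / (epsilon * l) = 0.4280 / (11505.8680 * 0.7340) = 5.0679e-05 mol/L
Exhaustion = (c_initial - c_final) / c_initial * 100 = (1.6246e-04 - 5.0679e-05) / 1.6246e-04 * 100 = 68.8047 %


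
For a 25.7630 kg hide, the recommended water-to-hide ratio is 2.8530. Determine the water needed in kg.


Formula: Water = hide_weight * ratio
Substituting: Water = 25.7630 * 2.8530
Result: 73.5018 kg


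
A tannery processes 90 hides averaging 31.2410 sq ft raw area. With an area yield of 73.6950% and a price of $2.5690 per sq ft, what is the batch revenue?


Raw_total = N * avg_area = 90 * 31.2410 = 2811.6900 sq ft
Finished = Raw_total * yield / 100 = 2811.6900 * 73.6950 / 100 = 2072.0749 sq ft
Value = Finished * price = 2072.0749 * 2.5690 = 5323.1605 $


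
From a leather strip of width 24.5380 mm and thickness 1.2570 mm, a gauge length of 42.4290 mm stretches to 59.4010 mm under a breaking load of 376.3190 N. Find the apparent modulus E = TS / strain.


TS = F / (w * t) = 376.3190 / (24.5380 * 1.2570) = 12.2006 N/mm^2
strain = (Lf - L0) / L0 = (59.4010 - 42.4290) / 42.4290 = 0.4000
E = TS / strain = 12.2006 / 0.4000 = 30.5008 N/mm^2


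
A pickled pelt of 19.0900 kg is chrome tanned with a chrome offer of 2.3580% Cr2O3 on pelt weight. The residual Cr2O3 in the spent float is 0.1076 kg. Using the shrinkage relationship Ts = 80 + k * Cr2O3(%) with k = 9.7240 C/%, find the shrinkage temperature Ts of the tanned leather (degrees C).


Offered = pelt * offer_pct / 100 = 19.0900 * 2.3580 / 100 = 0.4501 kg
Uptake = offered - residual = 0.4501 - 0.1076 = 0.3425 kg
Cr2O3% on pelt = uptake / pelt * 100 = 0.3425 / 19.0900 * 100 = 1.7944 %
Ts = 80 + k * Cr2O3% = 80 + 9.7240 * 1.7944 = 97.4483 C


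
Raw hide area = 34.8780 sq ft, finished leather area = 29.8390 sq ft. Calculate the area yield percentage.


Formula: Yield = finished / raw * 100
Substituting: Yield = 29.8390 / 34.8780 * 100
Result: 85.5525 %


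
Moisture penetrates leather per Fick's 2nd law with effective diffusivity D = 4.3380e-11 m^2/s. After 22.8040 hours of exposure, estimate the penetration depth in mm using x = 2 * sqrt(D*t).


t = 22.8040 hr * 3600 = 82094.4000 s
D * t = 4.3380e-11 * 82094.4000 = 3.5613e-06
x = 2 * sqrt(D*t) = 2 * sqrt(3.5613e-06) = 0.00377426 m = 3.7743 mm


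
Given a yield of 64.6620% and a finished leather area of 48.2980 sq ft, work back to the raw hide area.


Formula: raw = finished * 100 / yield
Substituting: raw = 48.2980 * 100 / 64.6620
Result: 74.6930 sq ft


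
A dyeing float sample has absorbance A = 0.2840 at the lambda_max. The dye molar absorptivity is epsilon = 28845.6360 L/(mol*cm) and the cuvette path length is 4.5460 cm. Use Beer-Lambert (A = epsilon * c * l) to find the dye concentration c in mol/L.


Formula: c = A / (epsilon * l)
Substituting: c = 0.2840 / (28845.6360 * 4.5460)
Result: 2.1658e-06 mol/L


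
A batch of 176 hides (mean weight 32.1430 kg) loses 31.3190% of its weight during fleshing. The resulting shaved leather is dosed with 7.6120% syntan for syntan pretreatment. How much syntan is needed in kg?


Total_raw = N * avg_wt = 176 * 32.1430 = 5657.1680 kg
Substrate = Total_raw * (1 - loss/100) = 5657.1680 * (1 - 31.3190/100) = 3885.3996 kg
Syntan = Substrate * pct / 100 = 3885.3996 * 7.6120 / 100 = 295.7566 kg


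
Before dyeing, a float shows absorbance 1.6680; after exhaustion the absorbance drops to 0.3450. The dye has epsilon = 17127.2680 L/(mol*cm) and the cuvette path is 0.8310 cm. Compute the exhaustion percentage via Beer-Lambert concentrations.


c_initial = A_i / (epsilon * l) = 1.6680 / (17127.2680 * 0.8310) = 1.1719e-04 mol/L
c_final = A_f / (epsilon * l) = 0.3450 / (17127.2680 * 0.8310) = 2.4240e-05 mol/L
Exhaustion = (c_initial - c_final) / c_initial * 100 = (1.1719e-04 - 2.4240e-05) / 1.1719e-04 * 100 = 79.3165 %


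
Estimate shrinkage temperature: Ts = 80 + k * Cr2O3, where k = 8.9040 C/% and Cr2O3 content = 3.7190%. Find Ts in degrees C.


Formula: Ts = 80 + k * Cr2O3
Substituting: Ts = 80 + 8.9040 * 3.7190
Result: 113.1140 C


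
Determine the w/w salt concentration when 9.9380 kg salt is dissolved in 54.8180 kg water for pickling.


Formula: Conc = salt / (water + salt) * 100
Substituting: Conc = 9.9380 / (54.8180 + 9.9380) * 100
Result: 15.3468 %


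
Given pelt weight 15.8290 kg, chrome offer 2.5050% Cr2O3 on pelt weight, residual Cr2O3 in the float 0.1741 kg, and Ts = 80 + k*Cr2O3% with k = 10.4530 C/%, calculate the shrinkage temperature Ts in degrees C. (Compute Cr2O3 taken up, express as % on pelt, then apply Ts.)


Offered = pelt * offer_pct / 100 = 15.8290 * 2.5050 / 100 = 0.3965 kg
Uptake = offered - residual = 0.3965 - 0.1741 = 0.2224 kg
Cr2O3% on pelt = uptake / pelt * 100 = 0.2224 / 15.8290 * 100 = 1.4051 %
Ts = 80 + k * Cr2O3% = 80 + 10.4530 * 1.4051 = 94.6877 C


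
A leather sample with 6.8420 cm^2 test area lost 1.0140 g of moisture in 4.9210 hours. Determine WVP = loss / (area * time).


Formula: WVP = loss / (area * time)
Substituting: WVP = 1.0140 / (6.8420 * 4.9210)
Result: 0.0301163 g/(cm^2*hr)


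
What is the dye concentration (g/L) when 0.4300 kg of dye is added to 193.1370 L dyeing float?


Formula: Conc = dye_mass(kg) / volume(L) * 1000
Substituting: Conc = 0.4300 / 193.1370 * 1000
Result: 2.2264 g/L


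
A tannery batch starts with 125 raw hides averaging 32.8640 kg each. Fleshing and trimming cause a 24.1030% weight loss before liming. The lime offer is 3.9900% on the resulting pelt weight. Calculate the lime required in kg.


Total_raw = N * avg_wt = 125 * 32.8640 = 4108.0000 kg
Substrate = Total_raw * (1 - loss/100) = 4108.0000 * (1 - 24.1030/100) = 3117.8488 kg
Lime = Substrate * pct / 100 = 3117.8488 * 3.9900 / 100 = 124.4022 kg


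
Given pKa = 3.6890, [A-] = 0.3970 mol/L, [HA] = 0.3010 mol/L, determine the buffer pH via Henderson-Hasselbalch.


ratio = [A-] / [HA] = 0.3970 / 0.3010 = 1.3189
log10(ratio) = 0.1202
pH = pKa + log10(ratio) = 3.6890 + 0.1202 = 3.8092


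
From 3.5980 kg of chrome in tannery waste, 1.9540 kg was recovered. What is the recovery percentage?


Formula: Recovery = recovered / input * 100
Substituting: Recovery = 1.9540 / 3.5980 * 100
Result: 54.3079 %


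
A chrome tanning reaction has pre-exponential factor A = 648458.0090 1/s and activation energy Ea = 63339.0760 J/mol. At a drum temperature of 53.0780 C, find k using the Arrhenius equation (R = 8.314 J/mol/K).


T_K = T_C + 273.15 = 53.0780 + 273.15 = 326.2280 K
exponent = -Ea / (R * T_K) = -63339.0760 / (8.314 * 326.2280) = -23.3529
k = A * exp(exponent) = 648458.0090 * exp(-23.3529) = 4.6758e-05 1/s


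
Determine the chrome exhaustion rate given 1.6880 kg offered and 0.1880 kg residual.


Formula: Uptake = (offered - residual) / offered * 100
Substituting: Uptake = (1.6880 - 0.1880) / 1.6880 * 100
Result: 88.8626 %


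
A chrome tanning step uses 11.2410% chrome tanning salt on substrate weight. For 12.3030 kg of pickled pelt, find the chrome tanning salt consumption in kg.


Formula: Chrome = substrate * pct / 100
Substituting: Chrome = 12.3030 * 11.2410 / 100
Result: 1.3830 kg


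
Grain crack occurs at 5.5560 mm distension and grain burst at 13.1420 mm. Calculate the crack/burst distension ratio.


Formula: Ratio = crack / burst
Substituting: Ratio = 5.5560 / 13.1420
Result: 0.4228


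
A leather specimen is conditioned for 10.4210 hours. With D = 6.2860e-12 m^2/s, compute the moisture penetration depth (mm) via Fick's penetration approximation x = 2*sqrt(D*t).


t = 10.4210 hr * 3600 = 37515.6000 s
D * t = 6.2860e-12 * 37515.6000 = 2.3582e-07
x = 2 * sqrt(D*t) = 2 * sqrt(2.3582e-07) = 9.7123e-04 m = 0.9712 mm


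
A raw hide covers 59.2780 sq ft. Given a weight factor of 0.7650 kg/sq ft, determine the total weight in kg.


Formula: Weight = area * weight_per_sqft
Substituting: Weight = 59.2780 * 0.7650
Result: 45.3477 kg


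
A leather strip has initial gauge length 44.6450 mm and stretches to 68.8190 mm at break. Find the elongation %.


Formula: Elongation = (Lf - L0) / L0 * 100
Substituting: Elongation = (68.8190 - 44.6450) / 44.6450 * 100
Result: 54.1472 %


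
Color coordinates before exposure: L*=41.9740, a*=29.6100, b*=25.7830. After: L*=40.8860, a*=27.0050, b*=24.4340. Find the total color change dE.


dL = -1.0880, da = -2.6050, db = -1.3490
dE = sqrt((-1.0880)^2 + (-2.6050)^2 + (-1.3490)^2) = 3.1288
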